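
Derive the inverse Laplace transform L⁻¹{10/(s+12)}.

L⁻¹{1/(s-a)} = e^(at), so L⁻¹{1/(s+12)} = e^(-12t), and L⁻¹{10/(s+12)} = 10·e^(-12t)

Final answer: 10·e^(-12t)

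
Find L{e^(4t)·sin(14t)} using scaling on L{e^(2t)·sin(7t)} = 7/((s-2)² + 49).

Scaling with a=2: L{e^(4t)·sin(14t)} = (1/2) · 7/((s/2-2)² + 49). Simplifying: 14/((s-4)² + 196)

Final answer: 14/((s-4)² + 196)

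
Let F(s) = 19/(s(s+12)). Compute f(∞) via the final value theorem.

f(∞) = lim_{s→0} s·19/(s(s+12)) = lim_{s→0} 19/(s+12) = 19/12 = 19/12

Final answer: 19/12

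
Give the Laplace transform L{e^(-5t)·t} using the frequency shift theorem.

L{e^(at)·t^n} = n!/(s-a)^(n+1), so L{e^(-5t)·t} = 1/(s+5)^2

Final answer: 1/(s+5)^2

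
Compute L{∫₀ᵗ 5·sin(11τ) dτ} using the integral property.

L{∫₀ᵗ f(τ)dτ} = F(s)/s with F(s) = 55/(s² + 121), so the result is (55/(s² + 121))/s = 55/(s(s² + 121))

Final answer: 55/(s(s² + 121))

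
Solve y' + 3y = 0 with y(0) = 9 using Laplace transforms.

L{y'} + 3L{y} = 0. sY - 9 + 3Y = 0. Y(s+3) = 9. Y = 9/(s+3)

Final answer: y(t) = 9e^(-3t)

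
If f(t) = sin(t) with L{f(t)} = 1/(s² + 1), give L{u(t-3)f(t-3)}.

Time shift theorem: L{u(t-a)f(t-a)} = e^(-as)F(s). Here a=3, F(s) = 1/(s² + 1), so L{u(t-3)f(t-3)} = e^(-3s)·1/(s² + 1)

Final answer: e^(-3s)·1/(s² + 1)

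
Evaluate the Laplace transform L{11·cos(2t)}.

L{cos(ωt)} = s/(s² + ω²), so L{cos(2t)} = s/(s² + 4). Then L{11·cos(2t)} = 11·s/(s² + 4) = 11s/(s² + 4)

Final answer: 11s/(s² + 4)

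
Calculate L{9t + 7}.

L{9t + 7} = 9·L{t} + 7·L{1} = 9/s² + 7/s

Final answer: 9/s² + 7/s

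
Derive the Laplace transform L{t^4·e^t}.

L{t^n·e^(at)} = n!/(s-a)^(n+1), so L{t^4·e^t} = 24/(s-1)^5

Final answer: 24/(s-1)^5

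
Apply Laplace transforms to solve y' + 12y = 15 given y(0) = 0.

sY + 12Y = 15/s. Y = 15/(s(s+12)). Partial fractions: Y = 5/4/s - 5/4/(s+12)

Final answer: y(t) = 5/4(1 - e^(-12t))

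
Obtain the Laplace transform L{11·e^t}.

L{e^(at)} = 1/(s-a), so L{e^t} = 1/(s-1). Then L{11·e^t} = 11/(s-1)

Final answer: 11/(s-1)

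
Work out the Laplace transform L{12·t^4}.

L{t^n} = n!/s^(n+1), so L{t^4} = 24/s^5. Then L{12·t^4} = 12·24/s^5 = 288/s^5

Final answer: 288/s^5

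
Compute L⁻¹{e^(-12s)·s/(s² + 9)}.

L⁻¹{s/(s² + 9)} = cos(3t). By the time shift theorem, L⁻¹{e^(-as)F(s)} = u(t-a)f(t-a) with a=12, so L⁻¹{e^(-12s)·s/(s² + 9)} = u(t-12)·cos(3(t-12))

Final answer: u(t-12)·cos(3(t-12))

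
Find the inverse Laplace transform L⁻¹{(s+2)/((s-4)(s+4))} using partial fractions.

Using partial fractions, f(t) = (6e^(4t) + 2e^(-4t))/8

Final answer: (6e^(4t) + 2e^(-4t))/8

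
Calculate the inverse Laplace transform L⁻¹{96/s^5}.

L⁻¹{n!/s^(n+1)} = t^n with n=4. So L⁻¹{24/s^5} = t^4, and L⁻¹{96/s^5} = (96/24)·t^4 = 4·t^4

Final answer: 4·t^4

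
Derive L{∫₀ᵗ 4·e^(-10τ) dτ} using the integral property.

L{∫₀ᵗ f(τ)dτ} = F(s)/s with F(s) = 4/(s+10), so L{∫₀ᵗ 4·e^(-10τ) dτ} = 4/(s(s+10))

Final answer: 4/(s(s+10))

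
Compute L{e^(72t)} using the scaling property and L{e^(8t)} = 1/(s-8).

Using L{f(at)} = (1/a)F(s/a) with a=9 and f(t) = e^(8t): L{e^(72t)} = (1/9) · 1/((s/9)-8) = (1/9) · 9/(s-72) = 1/(s-72)

Final answer: 1/(s-72)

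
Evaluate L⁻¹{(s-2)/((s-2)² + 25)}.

Using frequency shift: L⁻¹{(s-a)/((s-a)² + b²)} = e^(at)cos(bt). Here a=2, b=5

Final answer: e^(2t)·cos(5t)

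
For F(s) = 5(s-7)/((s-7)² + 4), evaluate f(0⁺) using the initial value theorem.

f(0⁺) = lim_{s→∞} sF(s) = lim_{s→∞} 5s(s-7)/((s-7)² + 4) = 5

Final answer: 5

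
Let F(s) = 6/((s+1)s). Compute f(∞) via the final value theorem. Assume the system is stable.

f(∞) = lim_{s→0} sF(s) = lim_{s→0} 6/(s+1) = 6

Final answer: 6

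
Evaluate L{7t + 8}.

L{7t + 8} = 7·L{t} + 8·L{1} = 7/s² + 8/s

Final answer: 7/s² + 8/s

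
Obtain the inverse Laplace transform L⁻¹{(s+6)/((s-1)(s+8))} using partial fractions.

Using partial fractions, f(t) = (7e^t + 2e^(-8t))/9

Final answer: (7e^t + 2e^(-8t))/9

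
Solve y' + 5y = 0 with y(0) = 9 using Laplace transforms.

L{y'} + 5L{y} = 0. sY - 9 + 5Y = 0. Y(s+5) = 9. Y = 9/(s+5)

Final answer: y(t) = 9e^(-5t)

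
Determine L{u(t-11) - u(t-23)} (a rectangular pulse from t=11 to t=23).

L{u(t-a)} = e^(-as)/s. L{u(t-11) - u(t-23)} = (e^(-11s) - e^(-23s))/s

Final answer: (e^(-11s) - e^(-23s))/s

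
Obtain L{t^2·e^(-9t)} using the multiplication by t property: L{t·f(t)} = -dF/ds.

Using L{t^n·e^(at)} = n!/(s-a)^(n+1), L{t^2·e^(-9t)} = 2/(s+9)^3

Final answer: 2/(s+9)^3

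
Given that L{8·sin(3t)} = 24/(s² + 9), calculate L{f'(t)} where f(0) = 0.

L{f'(t)} = s·F(s) - f(0) = s·24/(s² + 9) - 0 = 24s/(s² + 9)

Final answer: 24s/(s² + 9)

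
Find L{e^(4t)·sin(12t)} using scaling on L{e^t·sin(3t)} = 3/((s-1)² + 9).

Scaling with a=4: L{e^(4t)·sin(12t)} = (1/4) · 3/((s/4-1)² + 9). Simplifying: 12/((s-4)² + 144)

Final answer: 12/((s-4)² + 144)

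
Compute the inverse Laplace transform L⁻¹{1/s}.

L⁻¹{c/s} = c, so L⁻¹{1/s} = 1

Final answer: 1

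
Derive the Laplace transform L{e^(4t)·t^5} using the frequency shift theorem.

L{e^(at)·t^n} = n!/(s-a)^(n+1), so L{e^(4t)·t^5} = 120/(s-4)^6

Final answer: 120/(s-4)^6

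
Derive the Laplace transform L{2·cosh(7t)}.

L{cosh(ωt)} = s/(s² - ω²), so L{cosh(7t)} = s/(s² - 49). Then L{2·cosh(7t)} = 2·s/(s² - 49) = 2s/(s² - 49)

Final answer: 2s/(s² - 49)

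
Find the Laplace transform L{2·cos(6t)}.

L{cos(ωt)} = s/(s² + ω²), so L{cos(6t)} = s/(s² + 36). Then L{2·cos(6t)} = 2·s/(s² + 36) = 2s/(s² + 36)

Final answer: 2s/(s² + 36)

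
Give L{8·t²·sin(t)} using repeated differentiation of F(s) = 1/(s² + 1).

F(s) = 1/(s² + 1). F'(s) = -2s/(s² + 1)². F''(s) = -2(1 - 3s²)/(s² + 1)³ = (6s² - 2)/(s² + 1)³. So L{t²·sin(t)} = (-1)² F''(s) = (6s² - 2)/(s² + 1)³. Then L{8·t²·sin(t)} = 8·(6s² - 2)/(s² + 1)³ = (48s² - 16)/(s² + 1)³

Final answer: (48s² - 16)/(s² + 1)³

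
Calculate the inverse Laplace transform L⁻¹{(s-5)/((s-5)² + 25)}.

Using frequency shift, L⁻¹{(s-5)/((s-5)² + 25)} = e^(5t)·cos(5t)

Final answer: e^(5t)·cos(5t)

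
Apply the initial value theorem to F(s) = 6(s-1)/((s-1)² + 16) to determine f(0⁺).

f(0⁺) = lim_{s→∞} sF(s) = lim_{s→∞} 6s(s-1)/((s-1)² + 16) = 6

Final answer: 6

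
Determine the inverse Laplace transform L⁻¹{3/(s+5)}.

L⁻¹{1/(s-a)} = e^(at), so L⁻¹{1/(s+5)} = e^(-5t), and L⁻¹{3/(s+5)} = 3·e^(-5t)

Final answer: 3·e^(-5t)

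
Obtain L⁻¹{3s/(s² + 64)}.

This is the form c·s/(s² + a²) with a = 8, c = 3. L⁻¹ = 3·cos(8t)

Final answer: 3·cos(8t)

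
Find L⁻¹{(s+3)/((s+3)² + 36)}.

Using frequency shift: L⁻¹{(s-a)/((s-a)² + b²)} = e^(at)cos(bt). Here a=-3, b=6

Final answer: e^(-3t)·cos(6t)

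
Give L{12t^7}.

L{t^n} = n!/s^(n+1). So L{12t^7} = 12·7!/s^8 = 60480/s^8

Final answer: 60480/s^8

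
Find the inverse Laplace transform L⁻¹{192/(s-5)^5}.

L⁻¹{n!/(s-a)^(n+1)} = t^n·e^(at) with n=4, a=5. So L⁻¹{24/(s-5)^5} = t^4·e^(5t), and L⁻¹{192/(s-5)^5} = (192/24)·t^4·e^(5t) = 8·t^4·e^(5t)

Final answer: 8·t^4·e^(5t)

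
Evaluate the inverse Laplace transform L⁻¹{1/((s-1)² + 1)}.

Using frequency shift, L⁻¹{1/((s-1)² + 1)} = e^t·sin(t)

Final answer: e^t·sin(t)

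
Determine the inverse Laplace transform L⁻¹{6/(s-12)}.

L⁻¹{1/(s-a)} = e^(at), so L⁻¹{1/(s-12)} = e^(12t), and L⁻¹{6/(s-12)} = 6·e^(12t)

Final answer: 6·e^(12t)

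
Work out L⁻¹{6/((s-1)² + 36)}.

Form: b/((s-a)² + b²) → e^(at)sin(bt). With a=1, b=6

Final answer: e^t·sin(6t)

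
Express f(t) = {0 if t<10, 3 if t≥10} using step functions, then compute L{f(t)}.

f(t) = 3·u(t-10). L{u(t-10)} = e^(-10s)/s, so L{f(t)} = 3·e^(-10s)/s

Final answer: 3·e^(-10s)/s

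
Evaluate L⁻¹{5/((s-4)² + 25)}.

Form: b/((s-a)² + b²) → e^(at)sin(bt). With a=4, b=5

Final answer: e^(4t)·sin(5t)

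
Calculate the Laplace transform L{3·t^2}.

L{t^n} = n!/s^(n+1), so L{t^2} = 2/s^3. Then L{3·t^2} = 3·2/s^3 = 6/s^3

Final answer: 6/s^3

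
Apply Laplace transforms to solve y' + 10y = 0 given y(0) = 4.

L{y'} + 10L{y} = 0. sY - 4 + 10Y = 0. Y(s+10) = 4. Y = 4/(s+10)

Final answer: y(t) = 4e^(-10t)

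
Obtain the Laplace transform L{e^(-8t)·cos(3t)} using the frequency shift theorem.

Frequency shift: L{e^(at)f(t)} = F(s-a). L{e^(-8t)·cos(3t)} = (s+8)/((s+8)² + 9)

Final answer: (s+8)/((s+8)² + 9)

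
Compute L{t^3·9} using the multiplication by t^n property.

L{9} = 9/s. d^1/ds^1[1/s] = -1/s². d^2/ds^2[1/s] = 2/s^3. d^3/ds^3[1/s] = -6/s^4. So L{t^3} = (-1)^{3}·-6/s^4 = 6/s^4. Then L{t^3·9} = 9·6/s^4 = 54/s^4

Final answer: 54/s^4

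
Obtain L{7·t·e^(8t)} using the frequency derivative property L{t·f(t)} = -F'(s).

L{e^(8t)} = 1/(s-8). By frequency derivative: L{t·e^(8t)} = -d/ds[1/(s-8)] = -(-1)/(s-8)² = 1/(s-8)². Then L{7·t·e^(8t)} = 7·1/(s-8)² = 7/(s-8)²

Final answer: 7/(s-8)²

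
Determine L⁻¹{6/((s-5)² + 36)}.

Form: b/((s-a)² + b²) → e^(at)sin(bt). With a=5, b=6

Final answer: e^(5t)·sin(6t)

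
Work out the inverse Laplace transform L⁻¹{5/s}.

L⁻¹{c/s} = c, so L⁻¹{5/s} = 5

Final answer: 5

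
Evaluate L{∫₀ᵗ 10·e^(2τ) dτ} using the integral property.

L{∫₀ᵗ f(τ)dτ} = F(s)/s with F(s) = 10/(s-2), so L{∫₀ᵗ 10·e^(2τ) dτ} = 10/(s(s-2))

Final answer: 10/(s(s-2))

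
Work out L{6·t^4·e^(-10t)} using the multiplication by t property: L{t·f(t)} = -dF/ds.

Using L{t^n·e^(at)} = n!/(s-a)^(n+1), L{t^4·e^(-10t)} = 24/(s+10)^5, so L{6·t^4·e^(-10t)} = 6·24/(s+10)^5 = 144/(s+10)^5

Final answer: 144/(s+10)^5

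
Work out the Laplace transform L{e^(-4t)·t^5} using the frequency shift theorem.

L{e^(at)·t^n} = n!/(s-a)^(n+1), so L{e^(-4t)·t^5} = 120/(s+4)^6

Final answer: 120/(s+4)^6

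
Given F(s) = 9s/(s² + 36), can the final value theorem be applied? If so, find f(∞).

The final value theorem requires all poles of sF(s) in the left half-plane. sF(s) = 9s²/(s² + 36) has poles at s = ±6i (imaginary axis). Theorem does NOT apply (oscillatory system).

Final answer: Not applicable (oscillatory)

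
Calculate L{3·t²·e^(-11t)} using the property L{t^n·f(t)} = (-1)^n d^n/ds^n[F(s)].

L{e^(-11t)} = 1/(s+11). d/ds[1/(s+11)] = -1/(s+11)². d²/ds²[1/(s+11)] = 2/(s+11)³. So L{t²·e^(-11t)} = (-1)² · 2/(s+11)³ = 2/(s+11)³. Then L{3·t²·e^(-11t)} = 3·2/(s+11)³ = 6/(s+11)³

Final answer: 6/(s+11)³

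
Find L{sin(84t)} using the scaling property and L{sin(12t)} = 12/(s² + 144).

Using L{f(at)} = (1/a)F(s/a) with a=7: L{sin(84t)} = (1/7) · 12/((s/7)² + 144) = (1/7) · 12·49/(s² + 7056) = 84/(s² + 7056)

Final answer: 84/(s² + 7056)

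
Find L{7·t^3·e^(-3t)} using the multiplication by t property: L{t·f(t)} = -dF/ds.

Using L{t^n·e^(at)} = n!/(s-a)^(n+1), L{t^3·e^(-3t)} = 6/(s+3)^4, so L{7·t^3·e^(-3t)} = 7·6/(s+3)^4 = 42/(s+3)^4

Final answer: 42/(s+3)^4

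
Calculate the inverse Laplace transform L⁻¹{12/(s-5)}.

L⁻¹{1/(s-a)} = e^(at), so L⁻¹{1/(s-5)} = e^(5t), and L⁻¹{12/(s-5)} = 12·e^(5t)

Final answer: 12·e^(5t)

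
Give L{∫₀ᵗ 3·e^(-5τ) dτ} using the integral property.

L{∫₀ᵗ f(τ)dτ} = F(s)/s with F(s) = 3/(s+5), so L{∫₀ᵗ 3·e^(-5τ) dτ} = 3/(s(s+5))

Final answer: 3/(s(s+5))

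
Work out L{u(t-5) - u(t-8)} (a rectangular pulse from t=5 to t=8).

L{u(t-a)} = e^(-as)/s. L{u(t-5) - u(t-8)} = (e^(-5s) - e^(-8s))/s

Final answer: (e^(-5s) - e^(-8s))/s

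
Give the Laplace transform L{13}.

L{13} = 13 · L{1} = 13/s

Final answer: 13/s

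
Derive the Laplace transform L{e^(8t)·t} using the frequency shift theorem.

L{e^(at)·t^n} = n!/(s-a)^(n+1), so L{e^(8t)·t} = 1/(s-8)^2

Final answer: 1/(s-8)^2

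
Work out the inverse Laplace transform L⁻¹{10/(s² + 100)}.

L⁻¹{10/(s² + 100)} = sin(10t)

Final answer: sin(10t)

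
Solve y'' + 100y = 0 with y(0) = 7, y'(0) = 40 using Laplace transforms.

L{y''} + 100L{y} = 0. s²Y - 7s - 40 + 100Y = 0. Y(s² + 100) = 7s + 40. Y = (7s + 40)/(s² + 100). Inverting: y(t) = 7cos(10t) + 4sin(10t)

Final answer: y(t) = 7cos(10t) + 4sin(10t)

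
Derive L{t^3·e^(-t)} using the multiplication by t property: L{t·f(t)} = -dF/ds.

Using L{t^n·e^(at)} = n!/(s-a)^(n+1), L{t^3·e^(-t)} = 6/(s+1)^4

Final answer: 6/(s+1)^4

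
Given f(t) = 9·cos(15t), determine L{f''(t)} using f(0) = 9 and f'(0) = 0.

F(s) = 9s/(s² + 225). L{f''(t)} = s²F(s) - sf(0) - f'(0) = 9s³/(s² + 225) - 9s = (9s³ - 9s(s² + 225))/(s² + 225) = -2025s/(s² + 225)

Final answer: -2025s/(s² + 225)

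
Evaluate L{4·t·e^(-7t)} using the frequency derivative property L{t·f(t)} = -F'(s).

L{e^(-7t)} = 1/(s+7). By frequency derivative: L{t·e^(-7t)} = -d/ds[1/(s+7)] = -(-1)/(s+7)² = 1/(s+7)². Then L{4·t·e^(-7t)} = 4·1/(s+7)² = 4/(s+7)²

Final answer: 4/(s+7)²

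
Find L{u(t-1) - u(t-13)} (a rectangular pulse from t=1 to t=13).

L{u(t-a)} = e^(-as)/s. L{u(t-1) - u(t-13)} = (e^(-s) - e^(-13s))/s

Final answer: (e^(-s) - e^(-13s))/s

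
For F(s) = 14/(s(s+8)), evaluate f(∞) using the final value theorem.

f(∞) = lim_{s→0} s·14/(s(s+8)) = lim_{s→0} 14/(s+8) = 14/8 = 7/4

Final answer: 7/4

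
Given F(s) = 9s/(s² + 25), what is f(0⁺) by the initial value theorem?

f(0⁺) = lim_{s→∞} s·9s/(s² + 25) = lim_{s→∞} 9s²/(s² + 25) = 9

Final answer: 9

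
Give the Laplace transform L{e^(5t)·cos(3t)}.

L{e^(at)·cos(ωt)} = (s-a)/((s-a)² + ω²), so L{e^(5t)·cos(3t)} = (s-5)/((s-5)² + 9)

Final answer: (s-5)/((s-5)² + 9)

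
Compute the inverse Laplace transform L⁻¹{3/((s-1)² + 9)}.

Using frequency shift, L⁻¹{3/((s-1)² + 9)} = e^t·sin(3t)

Final answer: e^t·sin(3t)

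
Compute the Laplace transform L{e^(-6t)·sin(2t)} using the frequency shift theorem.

Frequency shift: L{e^(at)f(t)} = F(s-a). L{e^(-6t)·sin(2t)} = 2/((s+6)² + 4)

Final answer: 2/((s+6)² + 4)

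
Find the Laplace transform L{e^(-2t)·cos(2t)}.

L{e^(at)·cos(ωt)} = (s-a)/((s-a)² + ω²), so L{e^(-2t)·cos(2t)} = (s+2)/((s+2)² + 4)

Final answer: (s+2)/((s+2)² + 4)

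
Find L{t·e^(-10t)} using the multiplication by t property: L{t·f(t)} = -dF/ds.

Using L{t^n·e^(at)} = n!/(s-a)^(n+1), L{t·e^(-10t)} = 1/(s+10)^2

Final answer: 1/(s+10)^2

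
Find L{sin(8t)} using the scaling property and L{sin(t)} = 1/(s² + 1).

Using L{f(at)} = (1/a)F(s/a) with a=8: L{sin(8t)} = (1/8) · 1/((s/8)² + 1) = (1/8) · 1·64/(s² + 64) = 8/(s² + 64)

Final answer: 8/(s² + 64)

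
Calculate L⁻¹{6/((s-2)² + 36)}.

Form: b/((s-a)² + b²) → e^(at)sin(bt). With a=2, b=6

Final answer: e^(2t)·sin(6t)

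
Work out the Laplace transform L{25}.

L{25} = 25 · L{1} = 25/s

Final answer: 25/s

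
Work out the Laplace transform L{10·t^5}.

L{t^n} = n!/s^(n+1), so L{t^5} = 120/s^6. Then L{10·t^5} = 10·120/s^6 = 1200/s^6

Final answer: 1200/s^6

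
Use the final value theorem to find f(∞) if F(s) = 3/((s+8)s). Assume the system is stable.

f(∞) = lim_{s→0} sF(s) = lim_{s→0} 3/(s+8) = 3/8

Final answer: 3/8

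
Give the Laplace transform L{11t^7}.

L{11t^7} = 11 · L{t^7} = 11 · 5040/s^8 = 55440/s^8

Final answer: 55440/s^8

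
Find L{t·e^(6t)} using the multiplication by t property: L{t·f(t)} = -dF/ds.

Using L{t^n·e^(at)} = n!/(s-a)^(n+1), L{t·e^(6t)} = 1/(s-6)^2

Final answer: 1/(s-6)^2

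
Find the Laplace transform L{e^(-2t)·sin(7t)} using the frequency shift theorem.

Frequency shift: L{e^(at)f(t)} = F(s-a). L{e^(-2t)·sin(7t)} = 7/((s+2)² + 49)

Final answer: 7/((s+2)² + 49)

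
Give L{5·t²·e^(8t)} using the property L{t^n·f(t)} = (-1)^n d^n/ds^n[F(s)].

L{e^(8t)} = 1/(s-8). d/ds[1/(s-8)] = -1/(s-8)². d²/ds²[1/(s-8)] = 2/(s-8)³. So L{t²·e^(8t)} = (-1)² · 2/(s-8)³ = 2/(s-8)³. Then L{5·t²·e^(8t)} = 5·2/(s-8)³ = 10/(s-8)³

Final answer: 10/(s-8)³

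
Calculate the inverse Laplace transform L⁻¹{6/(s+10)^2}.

L⁻¹{n!/(s-a)^(n+1)} = t^n·e^(at) with n=1, a=-10. So L⁻¹{1/(s+10)^2} = t·e^(-10t), and L⁻¹{6/(s+10)^2} = (6/1)·t·e^(-10t) = 6·t·e^(-10t)

Final answer: 6·t·e^(-10t)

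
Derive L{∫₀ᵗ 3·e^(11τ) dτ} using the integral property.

L{∫₀ᵗ f(τ)dτ} = F(s)/s with F(s) = 3/(s-11), so L{∫₀ᵗ 3·e^(11τ) dτ} = 3/(s(s-11))

Final answer: 3/(s(s-11))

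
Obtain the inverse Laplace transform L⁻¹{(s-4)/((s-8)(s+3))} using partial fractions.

Using partial fractions, f(t) = (4e^(8t) + 7e^(-3t))/11

Final answer: (4e^(8t) + 7e^(-3t))/11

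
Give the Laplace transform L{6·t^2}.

L{t^n} = n!/s^(n+1), so L{t^2} = 2/s^3. Then L{6·t^2} = 6·2/s^3 = 12/s^3

Final answer: 12/s^3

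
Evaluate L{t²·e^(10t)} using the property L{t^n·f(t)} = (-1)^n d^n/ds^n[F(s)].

L{e^(10t)} = 1/(s-10). d/ds[1/(s-10)] = -1/(s-10)². d²/ds²[1/(s-10)] = 2/(s-10)³. So L{t²·e^(10t)} = (-1)² · 2/(s-10)³ = 2/(s-10)³

Final answer: 2/(s-10)³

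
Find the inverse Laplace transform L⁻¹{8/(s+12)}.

L⁻¹{1/(s-a)} = e^(at), so L⁻¹{1/(s+12)} = e^(-12t), and L⁻¹{8/(s+12)} = 8·e^(-12t)

Final answer: 8·e^(-12t)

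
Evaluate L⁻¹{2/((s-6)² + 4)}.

Form: b/((s-a)² + b²) → e^(at)sin(bt). With a=6, b=2

Final answer: e^(6t)·sin(2t)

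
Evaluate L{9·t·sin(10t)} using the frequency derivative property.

L{sin(10t)} = 10/(s² + 100). By L{t·f(t)} = -F'(s): -d/ds[10/(s² + 100)] = -(10)·(-2s)/(s² + 100)² = 20s/(s² + 100)². Then L{9·t·sin(10t)} = 9·20s/(s² + 100)² = 180s/(s² + 100)²

Final answer: 180s/(s² + 100)²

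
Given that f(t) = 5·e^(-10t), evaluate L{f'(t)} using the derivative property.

f(0) = 5, F(s) = 5/(s+10). L{f'(t)} = s·F(s) - f(0) = 5s/(s+10) - 5 = (5s - 5(s+10))/(s+10) = -50/(s+10)

Final answer: -50/(s+10)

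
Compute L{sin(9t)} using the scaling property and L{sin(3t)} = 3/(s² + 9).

Using L{f(at)} = (1/a)F(s/a) with a=3: L{sin(9t)} = (1/3) · 3/((s/3)² + 9) = (1/3) · 3·9/(s² + 81) = 9/(s² + 81)

Final answer: 9/(s² + 81)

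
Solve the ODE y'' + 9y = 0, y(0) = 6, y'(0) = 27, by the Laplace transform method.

L{y''} + 9L{y} = 0. s²Y - 6s - 27 + 9Y = 0. Y(s² + 9) = 6s + 27. Y = (6s + 27)/(s² + 9). Inverting: y(t) = 6cos(3t) + 9sin(3t)

Final answer: y(t) = 6cos(3t) + 9sin(3t)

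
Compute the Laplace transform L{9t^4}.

L{9t^4} = 9 · L{t^4} = 9 · 24/s^5 = 216/s^5

Final answer: 216/s^5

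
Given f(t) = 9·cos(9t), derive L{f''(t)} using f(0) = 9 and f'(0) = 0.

F(s) = 9s/(s² + 81). L{f''(t)} = s²F(s) - sf(0) - f'(0) = 9s³/(s² + 81) - 9s = (9s³ - 9s(s² + 81))/(s² + 81) = -729s/(s² + 81)

Final answer: -729s/(s² + 81)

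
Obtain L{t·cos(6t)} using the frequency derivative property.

L{cos(6t)} = s/(s² + 36). Derivative: d/ds[s/(s² + 36)] = [(s² + 36) - s·2s]/(s² + 36)² = (36 - s²)/(s² + 36)². So L{t·cos(6t)} = -F'(s) = (s² - 36)/(s² + 36)²

Final answer: (s² - 36)/(s² + 36)²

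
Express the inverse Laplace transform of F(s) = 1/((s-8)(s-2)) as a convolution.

1/((s-8)(s-2)) = (1/(s-8))·(1/(s-2)) = L{e^(8t)}·L{e^(2t)}. So f(t) = e^(8t)*e^(2t) = ∫₀ᵗ e^(8τ)·e^(2(t-τ)) dτ

Final answer: ∫₀ᵗ e^(8τ)·e^(2(t-τ)) dτ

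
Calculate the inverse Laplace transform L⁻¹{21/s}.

L⁻¹{c/s} = c, so L⁻¹{21/s} = 21

Final answer: 21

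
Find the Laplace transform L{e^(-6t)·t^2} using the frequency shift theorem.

L{e^(at)·t^n} = n!/(s-a)^(n+1), so L{e^(-6t)·t^2} = 2/(s+6)^3

Final answer: 2/(s+6)^3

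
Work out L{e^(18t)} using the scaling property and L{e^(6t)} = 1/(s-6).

Using L{f(at)} = (1/a)F(s/a) with a=3 and f(t) = e^(6t): L{e^(18t)} = (1/3) · 1/((s/3)-6) = (1/3) · 3/(s-18) = 1/(s-18)

Final answer: 1/(s-18)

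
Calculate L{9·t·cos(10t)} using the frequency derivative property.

L{cos(10t)} = s/(s² + 100). Derivative: d/ds[s/(s² + 100)] = [(s² + 100) - s·2s]/(s² + 100)² = (100 - s²)/(s² + 100)². So L{t·cos(10t)} = -F'(s) = (s² - 100)/(s² + 100)². Then L{9·t·cos(10t)} = 9·(s² - 100)/(s² + 100)²

Final answer: 9·(s² - 100)/(s² + 100)²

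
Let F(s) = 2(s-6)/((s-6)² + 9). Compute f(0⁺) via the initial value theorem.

f(0⁺) = lim_{s→∞} sF(s) = lim_{s→∞} 2s(s-6)/((s-6)² + 9) = 2

Final answer: 2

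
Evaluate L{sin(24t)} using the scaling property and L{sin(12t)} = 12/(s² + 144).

Using L{f(at)} = (1/a)F(s/a) with a=2: L{sin(24t)} = (1/2) · 12/((s/2)² + 144) = (1/2) · 12·4/(s² + 576) = 24/(s² + 576)

Final answer: 24/(s² + 576)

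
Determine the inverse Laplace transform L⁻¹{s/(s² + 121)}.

L⁻¹{s/(s² + 121)} = cos(11t)

Final answer: cos(11t)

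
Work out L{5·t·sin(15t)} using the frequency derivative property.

L{sin(15t)} = 15/(s² + 225). By L{t·f(t)} = -F'(s): -d/ds[15/(s² + 225)] = -(15)·(-2s)/(s² + 225)² = 30s/(s² + 225)². Then L{5·t·sin(15t)} = 5·30s/(s² + 225)² = 150s/(s² + 225)²

Final answer: 150s/(s² + 225)²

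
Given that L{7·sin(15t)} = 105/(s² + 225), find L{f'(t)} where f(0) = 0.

L{f'(t)} = s·F(s) - f(0) = s·105/(s² + 225) - 0 = 105s/(s² + 225)

Final answer: 105s/(s² + 225)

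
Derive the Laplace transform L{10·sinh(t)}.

L{sinh(ωt)} = ω/(s² - ω²), so L{sinh(t)} = 1/(s² - 1). Then L{10·sinh(t)} = 10·1/(s² - 1) = 10/(s² - 1)

Final answer: 10/(s² - 1)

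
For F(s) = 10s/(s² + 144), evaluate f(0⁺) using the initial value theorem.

f(0⁺) = lim_{s→∞} s·10s/(s² + 144) = lim_{s→∞} 10s²/(s² + 144) = 10

Final answer: 10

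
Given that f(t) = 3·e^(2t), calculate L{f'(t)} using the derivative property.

f(0) = 3, F(s) = 3/(s-2). L{f'(t)} = s·F(s) - f(0) = 3s/(s-2) - 3 = (3s - 3(s-2))/(s-2) = 6/(s-2)

Final answer: 6/(s-2)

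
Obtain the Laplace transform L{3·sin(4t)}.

L{sin(ωt)} = ω/(s² + ω²), so L{sin(4t)} = 4/(s² + 16). Then L{3·sin(4t)} = 3·4/(s² + 16) = 12/(s² + 16)

Final answer: 12/(s² + 16)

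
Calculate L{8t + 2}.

L{8t + 2} = 8·L{t} + 2·L{1} = 8/s² + 2/s

Final answer: 8/s² + 2/s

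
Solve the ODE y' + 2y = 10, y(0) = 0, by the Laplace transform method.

sY + 2Y = 10/s. Y = 10/(s(s+2)). Partial fractions: Y = 5/s - 5/(s+2)

Final answer: y(t) = 5(1 - e^(-2t))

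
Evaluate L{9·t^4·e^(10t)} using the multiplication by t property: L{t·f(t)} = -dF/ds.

Using L{t^n·e^(at)} = n!/(s-a)^(n+1), L{t^4·e^(10t)} = 24/(s-10)^5, so L{9·t^4·e^(10t)} = 9·24/(s-10)^5 = 216/(s-10)^5

Final answer: 216/(s-10)^5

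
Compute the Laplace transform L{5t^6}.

L{5t^6} = 5 · L{t^6} = 5 · 720/s^7 = 3600/s^7

Final answer: 3600/s^7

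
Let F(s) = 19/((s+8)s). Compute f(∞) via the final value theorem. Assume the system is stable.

f(∞) = lim_{s→0} sF(s) = lim_{s→0} 19/(s+8) = 19/8

Final answer: 19/8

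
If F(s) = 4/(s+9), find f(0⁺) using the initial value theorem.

f(0⁺) = lim_{s→∞} s·4/(s+9) = lim_{s→∞} 4s/(s+9) = 4

Final answer: 4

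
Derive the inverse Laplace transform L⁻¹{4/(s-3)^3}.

L⁻¹{n!/(s-a)^(n+1)} = t^n·e^(at) with n=2, a=3. So L⁻¹{2/(s-3)^3} = t^2·e^(3t), and L⁻¹{4/(s-3)^3} = (4/2)·t^2·e^(3t) = 2·t^2·e^(3t)

Final answer: 2·t^2·e^(3t)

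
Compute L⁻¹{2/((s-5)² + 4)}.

Form: b/((s-a)² + b²) → e^(at)sin(bt). With a=5, b=2

Final answer: e^(5t)·sin(2t)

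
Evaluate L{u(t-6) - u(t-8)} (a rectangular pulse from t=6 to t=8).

L{u(t-a)} = e^(-as)/s. L{u(t-6) - u(t-8)} = (e^(-6s) - e^(-8s))/s

Final answer: (e^(-6s) - e^(-8s))/s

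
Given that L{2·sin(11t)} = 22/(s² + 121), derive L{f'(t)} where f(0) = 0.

L{f'(t)} = s·F(s) - f(0) = s·22/(s² + 121) - 0 = 22s/(s² + 121)

Final answer: 22s/(s² + 121)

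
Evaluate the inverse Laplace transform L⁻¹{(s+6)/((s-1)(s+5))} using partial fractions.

Using partial fractions, f(t) = (7e^t - e^(-5t))/6

Final answer: (7e^t - e^(-5t))/6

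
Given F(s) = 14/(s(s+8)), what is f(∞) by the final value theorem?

f(∞) = lim_{s→0} s·14/(s(s+8)) = lim_{s→0} 14/(s+8) = 14/8 = 7/4

Final answer: 7/4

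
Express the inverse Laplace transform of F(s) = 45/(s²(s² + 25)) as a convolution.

45/(s²(s² + 25)) = (1/s²)·(45/(s² + 25)) = L{t}·L{9·sin(5t)}. So f(t) = t*(9·sin(5t)) = ∫₀ᵗ 9τ·sin(5(t-τ)) dτ

Final answer: ∫₀ᵗ 9τ·sin(5(t-τ)) dτ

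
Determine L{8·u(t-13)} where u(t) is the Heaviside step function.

L{u(t-a)} = e^(-as)/s. Here a=13, so L{u(t-13)} = e^(-13s)/s, and L{8·u(t-13)} = 8·e^(-13s)/s

Final answer: 8·e^(-13s)/s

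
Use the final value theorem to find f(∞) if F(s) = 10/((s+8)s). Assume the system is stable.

f(∞) = lim_{s→0} sF(s) = lim_{s→0} 10/(s+8) = 5/4

Final answer: 5/4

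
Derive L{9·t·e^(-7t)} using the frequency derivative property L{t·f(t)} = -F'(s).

L{e^(-7t)} = 1/(s+7). By frequency derivative: L{t·e^(-7t)} = -d/ds[1/(s+7)] = -(-1)/(s+7)² = 1/(s+7)². Then L{9·t·e^(-7t)} = 9·1/(s+7)² = 9/(s+7)²

Final answer: 9/(s+7)²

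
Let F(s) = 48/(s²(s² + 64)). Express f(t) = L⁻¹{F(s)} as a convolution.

48/(s²(s² + 64)) = (1/s²)·(48/(s² + 64)) = L{t}·L{6·sin(8t)}. So f(t) = t*(6·sin(8t)) = ∫₀ᵗ 6τ·sin(8(t-τ)) dτ

Final answer: ∫₀ᵗ 6τ·sin(8(t-τ)) dτ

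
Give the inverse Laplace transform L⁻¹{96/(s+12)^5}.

L⁻¹{n!/(s-a)^(n+1)} = t^n·e^(at) with n=4, a=-12. So L⁻¹{24/(s+12)^5} = t^4·e^(-12t), and L⁻¹{96/(s+12)^5} = (96/24)·t^4·e^(-12t) = 4·t^4·e^(-12t)

Final answer: 4·t^4·e^(-12t)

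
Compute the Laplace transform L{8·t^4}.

L{t^n} = n!/s^(n+1), so L{t^4} = 24/s^5. Then L{8·t^4} = 8·24/s^5 = 192/s^5

Final answer: 192/s^5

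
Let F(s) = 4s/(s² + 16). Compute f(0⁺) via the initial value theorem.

f(0⁺) = lim_{s→∞} s·4s/(s² + 16) = lim_{s→∞} 4s²/(s² + 16) = 4

Final answer: 4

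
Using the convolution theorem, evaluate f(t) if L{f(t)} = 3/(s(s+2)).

3/(s(s+2)) = (3/s)·(1/(s+2)) = L{3}·L{e^(-2t)}. By convolution, f(t) = 3*e^(-2t) = ∫₀ᵗ 3·e^(-2τ) dτ = 3·(1 - e^(-2t))/2

Final answer: 3·(1 - e^(-2t))/2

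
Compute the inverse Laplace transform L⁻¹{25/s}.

L⁻¹{c/s} = c, so L⁻¹{25/s} = 25

Final answer: 25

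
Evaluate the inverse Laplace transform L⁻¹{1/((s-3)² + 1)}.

Using frequency shift, L⁻¹{1/((s-3)² + 1)} = e^(3t)·sin(t)

Final answer: e^(3t)·sin(t)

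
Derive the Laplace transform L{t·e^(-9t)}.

L{t^n·e^(at)} = n!/(s-a)^(n+1), so L{t·e^(-9t)} = 1/(s+9)^2

Final answer: 1/(s+9)^2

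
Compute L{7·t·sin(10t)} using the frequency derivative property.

L{sin(10t)} = 10/(s² + 100). By L{t·f(t)} = -F'(s): -d/ds[10/(s² + 100)] = -(10)·(-2s)/(s² + 100)² = 20s/(s² + 100)². Then L{7·t·sin(10t)} = 7·20s/(s² + 100)² = 140s/(s² + 100)²

Final answer: 140s/(s² + 100)²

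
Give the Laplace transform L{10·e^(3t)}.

L{e^(at)} = 1/(s-a), so L{e^(3t)} = 1/(s-3). Then L{10·e^(3t)} = 10/(s-3)

Final answer: 10/(s-3)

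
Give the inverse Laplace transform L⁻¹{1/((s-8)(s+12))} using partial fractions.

Decompose: A/(s-8) + B/(s+12). A = 1/20, B = -1/20. f(t) = (e^(8t) - e^(-12t))/20

Final answer: (e^(8t) - e^(-12t))/20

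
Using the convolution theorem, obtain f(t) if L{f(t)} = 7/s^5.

7/s^5 = (7/s)·(1/s^4) = L{7}·L{t^3/6}. By convolution, f(t) = 7*t^3/6 = ∫₀ᵗ 7·τ^3/6 dτ = 7·t^4/24

Final answer: 7·t^4/24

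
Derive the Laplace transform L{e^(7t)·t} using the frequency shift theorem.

L{e^(at)·t^n} = n!/(s-a)^(n+1), so L{e^(7t)·t} = 1/(s-7)^2

Final answer: 1/(s-7)^2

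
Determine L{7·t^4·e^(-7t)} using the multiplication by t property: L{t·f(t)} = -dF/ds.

Using L{t^n·e^(at)} = n!/(s-a)^(n+1), L{t^4·e^(-7t)} = 24/(s+7)^5, so L{7·t^4·e^(-7t)} = 7·24/(s+7)^5 = 168/(s+7)^5

Final answer: 168/(s+7)^5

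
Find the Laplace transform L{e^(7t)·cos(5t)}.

L{e^(at)·cos(ωt)} = (s-a)/((s-a)² + ω²), so L{e^(7t)·cos(5t)} = (s-7)/((s-7)² + 25)

Final answer: (s-7)/((s-7)² + 25)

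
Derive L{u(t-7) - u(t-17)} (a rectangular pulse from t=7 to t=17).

L{u(t-a)} = e^(-as)/s. L{u(t-7) - u(t-17)} = (e^(-7s) - e^(-17s))/s

Final answer: (e^(-7s) - e^(-17s))/s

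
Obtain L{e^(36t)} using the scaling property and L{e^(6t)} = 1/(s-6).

Using L{f(at)} = (1/a)F(s/a) with a=6 and f(t) = e^(6t): L{e^(36t)} = (1/6) · 1/((s/6)-6) = (1/6) · 6/(s-36) = 1/(s-36)

Final answer: 1/(s-36)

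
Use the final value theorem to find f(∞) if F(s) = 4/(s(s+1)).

f(∞) = lim_{s→0} s·4/(s(s+1)) = lim_{s→0} 4/(s+1) = 4/1 = 4

Final answer: 4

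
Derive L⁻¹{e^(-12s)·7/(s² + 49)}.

L⁻¹{7/(s² + 49)} = sin(7t). By the time shift theorem, L⁻¹{e^(-as)F(s)} = u(t-a)f(t-a) with a=12, so L⁻¹{e^(-12s)·7/(s² + 49)} = u(t-12)·sin(7(t-12))

Final answer: u(t-12)·sin(7(t-12))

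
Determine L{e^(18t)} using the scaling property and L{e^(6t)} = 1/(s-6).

Using L{f(at)} = (1/a)F(s/a) with a=3 and f(t) = e^(6t): L{e^(18t)} = (1/3) · 1/((s/3)-6) = (1/3) · 3/(s-18) = 1/(s-18)

Final answer: 1/(s-18)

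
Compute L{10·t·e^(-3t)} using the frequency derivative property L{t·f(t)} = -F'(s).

L{e^(-3t)} = 1/(s+3). By frequency derivative: L{t·e^(-3t)} = -d/ds[1/(s+3)] = -(-1)/(s+3)² = 1/(s+3)². Then L{10·t·e^(-3t)} = 10·1/(s+3)² = 10/(s+3)²

Final answer: 10/(s+3)²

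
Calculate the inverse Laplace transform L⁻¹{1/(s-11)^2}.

L⁻¹{n!/(s-a)^(n+1)} = t^n·e^(at), so L⁻¹{1/(s-11)^2} = t·e^(11t)

Final answer: t·e^(11t)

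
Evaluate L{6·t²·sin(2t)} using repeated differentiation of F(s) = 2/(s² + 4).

F(s) = 2/(s² + 4). F'(s) = -4s/(s² + 4)². F''(s) = -4(4 - 3s²)/(s² + 4)³ = (12s² - 16)/(s² + 4)³. So L{t²·sin(2t)} = (-1)² F''(s) = (12s² - 16)/(s² + 4)³. Then L{6·t²·sin(2t)} = 6·(12s² - 16)/(s² + 4)³ = (72s² - 96)/(s² + 4)³

Final answer: (72s² - 96)/(s² + 4)³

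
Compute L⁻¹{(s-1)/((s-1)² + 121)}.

Using frequency shift: L⁻¹{(s-a)/((s-a)² + b²)} = e^(at)cos(bt). Here a=1, b=11

Final answer: e^t·cos(11t)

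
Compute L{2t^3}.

L{t^n} = n!/s^(n+1). So L{2t^3} = 2·3!/s^4 = 12/s^4

Final answer: 12/s^4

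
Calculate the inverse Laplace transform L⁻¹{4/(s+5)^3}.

L⁻¹{n!/(s-a)^(n+1)} = t^n·e^(at) with n=2, a=-5. So L⁻¹{2/(s+5)^3} = t^2·e^(-5t), and L⁻¹{4/(s+5)^3} = (4/2)·t^2·e^(-5t) = 2·t^2·e^(-5t)

Final answer: 2·t^2·e^(-5t)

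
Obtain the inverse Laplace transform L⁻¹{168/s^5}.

L⁻¹{n!/s^(n+1)} = t^n with n=4. So L⁻¹{24/s^5} = t^4, and L⁻¹{168/s^5} = (168/24)·t^4 = 7·t^4

Final answer: 7·t^4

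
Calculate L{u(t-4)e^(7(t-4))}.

u(t-a)f(t-a) with f(t)=e^(7t). L{e^(7t)} = 1/(s-7). By time shift: e^(-4s)/(s-7)

Final answer: e^(-4s)/(s-7)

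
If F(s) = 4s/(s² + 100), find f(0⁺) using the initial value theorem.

f(0⁺) = lim_{s→∞} s·4s/(s² + 100) = lim_{s→∞} 4s²/(s² + 100) = 4

Final answer: 4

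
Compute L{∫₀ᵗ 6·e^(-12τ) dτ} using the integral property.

L{∫₀ᵗ f(τ)dτ} = F(s)/s with F(s) = 6/(s+12), so L{∫₀ᵗ 6·e^(-12τ) dτ} = 6/(s(s+12))

Final answer: 6/(s(s+12))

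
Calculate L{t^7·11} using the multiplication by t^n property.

L{11} = 11/s. d^1/ds^1[1/s] = -1/s². d^2/ds^2[1/s] = 2/s^3. d^3/ds^3[1/s] = -6/s^4. d^4/ds^4[1/s] = 24/s^5. d^5/ds^5[1/s] = -120/s^6. d^6/ds^6[1/s] = 720/s^7. d^7/ds^7[1/s] = -5040/s^8. So L{t^7} = (-1)^{7}·-5040/s^8 = 5040/s^8. Then L{t^7·11} = 11·5040/s^8 = 55440/s^8

Final answer: 55440/s^8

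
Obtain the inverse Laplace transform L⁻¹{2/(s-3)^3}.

L⁻¹{n!/(s-a)^(n+1)} = t^n·e^(at) with n=2, a=3. So L⁻¹{2/(s-3)^3} = t^2·e^(3t)

Final answer: t^2·e^(3t)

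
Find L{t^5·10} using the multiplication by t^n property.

L{10} = 10/s. d^1/ds^1[1/s] = -1/s². d^2/ds^2[1/s] = 2/s^3. d^3/ds^3[1/s] = -6/s^4. d^4/ds^4[1/s] = 24/s^5. d^5/ds^5[1/s] = -120/s^6. So L{t^5} = (-1)^{5}·-120/s^6 = 120/s^6. Then L{t^5·10} = 10·120/s^6 = 1200/s^6

Final answer: 1200/s^6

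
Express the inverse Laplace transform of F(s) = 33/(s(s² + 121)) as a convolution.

33/(s(s² + 121)) = (1/s)·(33/(s² + 121)) = L{1}·L{3·sin(11t)}. So f(t) = 1*(3·sin(11t)) = ∫₀ᵗ 3·sin(11τ) dτ

Final answer: ∫₀ᵗ 3·sin(11τ) dτ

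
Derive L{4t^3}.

L{t^n} = n!/s^(n+1). So L{4t^3} = 4·3!/s^4 = 24/s^4

Final answer: 24/s^4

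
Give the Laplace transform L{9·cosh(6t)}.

L{cosh(ωt)} = s/(s² - ω²), so L{cosh(6t)} = s/(s² - 36). Then L{9·cosh(6t)} = 9·s/(s² - 36) = 9s/(s² - 36)

Final answer: 9s/(s² - 36)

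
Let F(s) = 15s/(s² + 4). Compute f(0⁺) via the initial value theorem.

f(0⁺) = lim_{s→∞} s·15s/(s² + 4) = lim_{s→∞} 15s²/(s² + 4) = 15

Final answer: 15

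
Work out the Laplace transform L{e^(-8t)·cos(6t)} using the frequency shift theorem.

Frequency shift: L{e^(at)f(t)} = F(s-a). L{e^(-8t)·cos(6t)} = (s+8)/((s+8)² + 36)

Final answer: (s+8)/((s+8)² + 36)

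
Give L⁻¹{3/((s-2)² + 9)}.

Form: b/((s-a)² + b²) → e^(at)sin(bt). With a=2, b=3

Final answer: e^(2t)·sin(3t)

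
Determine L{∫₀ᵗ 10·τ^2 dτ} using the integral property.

L{∫₀ᵗ f(τ)dτ} = F(s)/s with f(t) = 10t^2. F(s) = 20/s^3, so L{∫₀ᵗ 10·τ^2 dτ} = (20/s^3)/s = 20/s^4. (Check: ∫₀ᵗ 10·τ^2 dτ = 10t^3/3.)

Final answer: 20/s^4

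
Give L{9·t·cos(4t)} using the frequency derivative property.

L{cos(4t)} = s/(s² + 16). Derivative: d/ds[s/(s² + 16)] = [(s² + 16) - s·2s]/(s² + 16)² = (16 - s²)/(s² + 16)². So L{t·cos(4t)} = -F'(s) = (s² - 16)/(s² + 16)². Then L{9·t·cos(4t)} = 9·(s² - 16)/(s² + 16)²

Final answer: 9·(s² - 16)/(s² + 16)²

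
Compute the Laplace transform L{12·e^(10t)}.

L{e^(at)} = 1/(s-a), so L{e^(10t)} = 1/(s-10). Then L{12·e^(10t)} = 12/(s-10)

Final answer: 12/(s-10)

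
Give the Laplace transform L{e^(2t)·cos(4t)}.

L{e^(at)·cos(ωt)} = (s-a)/((s-a)² + ω²), so L{e^(2t)·cos(4t)} = (s-2)/((s-2)² + 16)

Final answer: (s-2)/((s-2)² + 16)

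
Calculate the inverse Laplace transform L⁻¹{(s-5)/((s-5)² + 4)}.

Using frequency shift, L⁻¹{(s-5)/((s-5)² + 4)} = e^(5t)·cos(2t)

Final answer: e^(5t)·cos(2t)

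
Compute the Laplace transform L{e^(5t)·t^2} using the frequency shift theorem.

L{e^(at)·t^n} = n!/(s-a)^(n+1), so L{e^(5t)·t^2} = 2/(s-5)^3

Final answer: 2/(s-5)^3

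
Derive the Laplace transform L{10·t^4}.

L{t^n} = n!/s^(n+1), so L{t^4} = 24/s^5. Then L{10·t^4} = 10·24/s^5 = 240/s^5

Final answer: 240/s^5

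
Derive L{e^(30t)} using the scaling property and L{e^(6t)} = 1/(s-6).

Using L{f(at)} = (1/a)F(s/a) with a=5 and f(t) = e^(6t): L{e^(30t)} = (1/5) · 1/((s/5)-6) = (1/5) · 5/(s-30) = 1/(s-30)

Final answer: 1/(s-30)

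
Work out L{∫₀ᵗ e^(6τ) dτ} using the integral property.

L{∫₀ᵗ f(τ)dτ} = F(s)/s with F(s) = 1/(s-6), so L{∫₀ᵗ e^(6τ) dτ} = 1/(s(s-6))

Final answer: 1/(s(s-6))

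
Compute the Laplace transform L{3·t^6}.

L{t^n} = n!/s^(n+1), so L{t^6} = 720/s^7. Then L{3·t^6} = 3·720/s^7 = 2160/s^7

Final answer: 2160/s^7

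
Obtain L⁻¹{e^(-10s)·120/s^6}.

L⁻¹{120/s^6} = t^5. By the time shift theorem, L⁻¹{e^(-as)F(s)} = u(t-a)f(t-a) with a=10, so L⁻¹{e^(-10s)·120/s^6} = u(t-10)·(t-10)^5

Final answer: u(t-10)·(t-10)^5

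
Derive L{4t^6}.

L{t^n} = n!/s^(n+1). So L{4t^6} = 4·6!/s^7 = 2880/s^7

Final answer: 2880/s^7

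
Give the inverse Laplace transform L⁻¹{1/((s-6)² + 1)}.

Using frequency shift, L⁻¹{1/((s-6)² + 1)} = e^(6t)·sin(t)

Final answer: e^(6t)·sin(t)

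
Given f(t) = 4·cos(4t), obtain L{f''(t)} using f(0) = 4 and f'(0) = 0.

F(s) = 4s/(s² + 16). L{f''(t)} = s²F(s) - sf(0) - f'(0) = 4s³/(s² + 16) - 4s = (4s³ - 4s(s² + 16))/(s² + 16) = -64s/(s² + 16)

Final answer: -64s/(s² + 16)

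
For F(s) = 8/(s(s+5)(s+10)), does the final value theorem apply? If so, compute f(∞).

Poles of sF(s) = 8/((s+5)(s+10)) are at s = -5 and s = -10, both in the left half-plane. Theorem applies. f(∞) = lim_{s→0} sF(s) = 8/(5·10) = 4/25

Final answer: 4/25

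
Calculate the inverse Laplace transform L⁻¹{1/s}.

L⁻¹{c/s} = c, so L⁻¹{1/s} = 1

Final answer: 1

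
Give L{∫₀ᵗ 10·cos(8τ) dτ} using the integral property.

L{∫₀ᵗ f(τ)dτ} = F(s)/s with F(s) = 10s/(s² + 64), so the result is (10s/(s² + 64))/s = 10/(s² + 64)

Final answer: 10/(s² + 64)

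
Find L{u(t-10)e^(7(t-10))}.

u(t-a)f(t-a) with f(t)=e^(7t). L{e^(7t)} = 1/(s-7). By time shift: e^(-10s)/(s-7)

Final answer: e^(-10s)/(s-7)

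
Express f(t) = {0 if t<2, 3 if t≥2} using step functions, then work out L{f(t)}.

f(t) = 3·u(t-2). L{u(t-2)} = e^(-2s)/s, so L{f(t)} = 3·e^(-2s)/s

Final answer: 3·e^(-2s)/s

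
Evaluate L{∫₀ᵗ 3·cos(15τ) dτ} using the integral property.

L{∫₀ᵗ f(τ)dτ} = F(s)/s with F(s) = 3s/(s² + 225), so the result is (3s/(s² + 225))/s = 3/(s² + 225)

Final answer: 3/(s² + 225)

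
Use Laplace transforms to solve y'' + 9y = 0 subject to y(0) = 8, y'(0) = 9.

L{y''} + 9L{y} = 0. s²Y - 8s - 9 + 9Y = 0. Y(s² + 9) = 8s + 9. Y = (8s + 9)/(s² + 9). Inverting: y(t) = 8cos(3t) + 3sin(3t)

Final answer: y(t) = 8cos(3t) + 3sin(3t)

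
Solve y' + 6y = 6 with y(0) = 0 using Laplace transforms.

sY + 6Y = 6/s. Y = 6/(s(s+6)). Partial fractions: Y = 1/s - 1/(s+6)

Final answer: y(t) = (1 - e^(-6t))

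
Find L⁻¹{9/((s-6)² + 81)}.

Form: b/((s-a)² + b²) → e^(at)sin(bt). With a=6, b=9

Final answer: e^(6t)·sin(9t)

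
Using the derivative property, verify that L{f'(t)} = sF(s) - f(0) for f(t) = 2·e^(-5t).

f'(t) = -10e^(-5t). Direct: L{f'(t)} = -10/(s+5). Property: s·2/(s+5) - 2 = (2s - 2(s+5))/(s+5) = -10/(s+5). ✓

Final answer: -10/(s+5)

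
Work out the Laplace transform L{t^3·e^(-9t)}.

L{t^n·e^(at)} = n!/(s-a)^(n+1), so L{t^3·e^(-9t)} = 6/(s+9)^4

Final answer: 6/(s+9)^4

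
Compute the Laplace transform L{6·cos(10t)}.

L{cos(ωt)} = s/(s² + ω²), so L{cos(10t)} = s/(s² + 100). Then L{6·cos(10t)} = 6·s/(s² + 100) = 6s/(s² + 100)

Final answer: 6s/(s² + 100)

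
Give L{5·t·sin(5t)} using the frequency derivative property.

L{sin(5t)} = 5/(s² + 25). By L{t·f(t)} = -F'(s): -d/ds[5/(s² + 25)] = -(5)·(-2s)/(s² + 25)² = 10s/(s² + 25)². Then L{5·t·sin(5t)} = 5·10s/(s² + 25)² = 50s/(s² + 25)²

Final answer: 50s/(s² + 25)²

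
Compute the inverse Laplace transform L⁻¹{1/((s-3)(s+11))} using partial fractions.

Decompose: A/(s-3) + B/(s+11). A = 1/14, B = -1/14. f(t) = (e^(3t) - e^(-11t))/14

Final answer: (e^(3t) - e^(-11t))/14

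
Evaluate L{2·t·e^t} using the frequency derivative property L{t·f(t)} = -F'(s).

L{e^t} = 1/(s-1). By frequency derivative: L{t·e^t} = -d/ds[1/(s-1)] = -(-1)/(s-1)² = 1/(s-1)². Then L{2·t·e^t} = 2·1/(s-1)² = 2/(s-1)²

Final answer: 2/(s-1)²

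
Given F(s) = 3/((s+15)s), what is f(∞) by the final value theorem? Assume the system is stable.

f(∞) = lim_{s→0} sF(s) = lim_{s→0} 3/(s+15) = 1/5

Final answer: 1/5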